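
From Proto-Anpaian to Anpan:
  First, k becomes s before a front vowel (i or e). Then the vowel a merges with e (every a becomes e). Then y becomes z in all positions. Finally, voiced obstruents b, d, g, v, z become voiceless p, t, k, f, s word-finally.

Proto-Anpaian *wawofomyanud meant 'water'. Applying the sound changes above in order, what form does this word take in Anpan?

wewofomzenut

Anpan: start from *wawofomyanud.
  rule 1: no change — wawofomyanud
  rule 2 (vowel merger): wawofomyanud → wewofomyenud
  rule 3 (unconditioned shift): wewofomyenud → wewofomzenud
  rule 4 (final devoicing): wewofomzenud → wewofomzenut
  ⇒ Anpan wewofomzenut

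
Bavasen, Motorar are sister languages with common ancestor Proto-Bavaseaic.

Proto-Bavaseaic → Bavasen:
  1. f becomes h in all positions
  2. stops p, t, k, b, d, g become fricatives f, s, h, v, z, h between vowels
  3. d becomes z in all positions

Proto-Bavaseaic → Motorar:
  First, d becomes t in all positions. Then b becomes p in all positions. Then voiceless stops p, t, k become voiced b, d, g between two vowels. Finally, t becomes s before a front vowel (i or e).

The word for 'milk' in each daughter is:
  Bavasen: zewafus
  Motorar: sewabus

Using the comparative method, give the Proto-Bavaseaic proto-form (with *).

*dewapus

Position 1: Bavasen has z, Motorar has s. Taking the neighbouring segments as reconstructed: Bavasen z could go back to *d or *z; Motorar s could go back to *t or *d or *s — the one source consistent with every daughter is *d.
Position 5: Bavasen has f, Motorar has b. In Bavasen, f can only continue *p, so the proto-segment is *p.
Verify the candidate proto-form against each daughter:
Bavasen: *dewapus > dewafus > zewafus  (by intervocalic lenition, unconditioned shift)
Motorar: start from *dewapus.
  rule 1 (unconditioned shift): dewapus → tewapus
  rule 2: no change — tewapus
  rule 3 (intervocalic voicing): tewapus → tewabus
  rule 4 (palatalisation): tewabus → sewabus
  ⇒ Motorar sewabus
No other proto-form is consistent with every reflex, so the reconstruction is *dewapus.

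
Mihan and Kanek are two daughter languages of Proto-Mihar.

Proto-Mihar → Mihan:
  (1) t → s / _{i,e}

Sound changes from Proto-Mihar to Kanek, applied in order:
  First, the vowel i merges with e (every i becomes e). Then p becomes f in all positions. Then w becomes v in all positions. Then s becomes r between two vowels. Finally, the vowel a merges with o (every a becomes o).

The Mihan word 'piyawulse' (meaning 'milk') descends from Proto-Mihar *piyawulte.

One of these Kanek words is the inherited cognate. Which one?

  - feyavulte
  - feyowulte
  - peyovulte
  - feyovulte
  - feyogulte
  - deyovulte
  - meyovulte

feyovulte

Kanek: *piyawulte > peyawulte > feyawulte > feyavulte > feyovulte  (by vowel merger, unconditioned shift, unconditioned shift, vowel merger)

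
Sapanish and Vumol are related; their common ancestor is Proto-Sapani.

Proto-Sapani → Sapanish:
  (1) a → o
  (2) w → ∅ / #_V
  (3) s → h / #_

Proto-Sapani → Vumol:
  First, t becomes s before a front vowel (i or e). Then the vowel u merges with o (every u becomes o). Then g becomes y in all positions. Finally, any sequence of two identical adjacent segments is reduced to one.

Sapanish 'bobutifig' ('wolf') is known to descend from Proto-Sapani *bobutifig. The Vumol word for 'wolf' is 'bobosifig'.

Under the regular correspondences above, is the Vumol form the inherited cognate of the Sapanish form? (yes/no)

Derive the expected Vumol reflex of *bobutifig:
Vumol: *bobutifig > bobusifig > bobosifig > bobosifiy  (by palatalisation, vowel merger, unconditioned shift)
The regular Vumol reflex would be 'bobosifiy', but the attested form is 'bobosifig'. The correspondence is irregular, so they are not cognates (the Vumol form has a different source).

no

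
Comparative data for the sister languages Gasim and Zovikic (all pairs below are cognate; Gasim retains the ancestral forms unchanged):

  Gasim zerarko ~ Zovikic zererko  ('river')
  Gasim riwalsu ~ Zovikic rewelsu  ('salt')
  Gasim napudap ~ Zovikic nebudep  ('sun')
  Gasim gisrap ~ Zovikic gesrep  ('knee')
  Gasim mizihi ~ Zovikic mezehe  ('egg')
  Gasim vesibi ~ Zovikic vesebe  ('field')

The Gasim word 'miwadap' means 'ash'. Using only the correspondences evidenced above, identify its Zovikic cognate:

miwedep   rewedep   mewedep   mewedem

mewedep

riwalsu ~ rewelsu, gisrap ~ gesrep — Gasim i corresponds to Zovikic e after a consonant, before a consonant other than r, m, n, p, b, f, v.
riwalsu ~ rewelsu — Gasim a corresponds to Zovikic e after a consonant, before a consonant other than r, m, n, p, b, f, v.
napudap ~ nebudep, gisrap ~ gesrep — Gasim a corresponds to Zovikic e after a consonant, before a labial obstruent.
Applying these to Gasim 'miwadap':
  miwadap → mewadap   (i→e after a consonant, before a consonant other than r, m, n, p, b, f, v)
  mewadap → mewedap   (a→e after a consonant, before a consonant other than r, m, n, p, b, f, v)
  mewedap → mewedep   (a→e after a consonant, before a labial obstruent)
So the Zovikic cognate is 'mewedep'.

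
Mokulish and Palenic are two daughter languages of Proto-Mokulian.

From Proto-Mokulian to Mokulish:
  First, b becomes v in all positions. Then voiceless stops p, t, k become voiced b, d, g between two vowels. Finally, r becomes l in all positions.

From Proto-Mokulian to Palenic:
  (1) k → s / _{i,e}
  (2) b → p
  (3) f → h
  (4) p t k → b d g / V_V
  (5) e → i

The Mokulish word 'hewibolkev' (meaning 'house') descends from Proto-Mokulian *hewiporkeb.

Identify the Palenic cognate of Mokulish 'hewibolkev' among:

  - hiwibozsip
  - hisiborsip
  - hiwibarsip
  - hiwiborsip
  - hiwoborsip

hiwiborsip

Palenic: start from *hewiporkeb.
  rule 1 (palatalisation): hewiporkeb → hewiporseb
  rule 2 (unconditioned shift): hewiporseb → hewiporsep
  rule 3: no change — hewiporsep
  rule 4 (intervocalic voicing): hewiporsep → hewiborsep
  rule 5 (vowel merger): hewiborsep → hiwiborsip
  ⇒ Palenic hiwiborsip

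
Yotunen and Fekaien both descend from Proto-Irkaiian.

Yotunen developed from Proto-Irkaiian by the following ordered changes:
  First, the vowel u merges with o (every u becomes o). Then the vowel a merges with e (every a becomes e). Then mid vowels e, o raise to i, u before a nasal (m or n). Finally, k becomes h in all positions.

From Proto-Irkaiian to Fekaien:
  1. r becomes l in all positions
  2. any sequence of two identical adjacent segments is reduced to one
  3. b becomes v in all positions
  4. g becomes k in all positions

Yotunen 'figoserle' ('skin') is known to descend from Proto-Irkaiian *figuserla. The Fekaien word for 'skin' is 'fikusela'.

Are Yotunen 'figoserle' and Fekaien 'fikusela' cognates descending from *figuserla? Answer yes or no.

Derive the expected Fekaien reflex of *figuserla:
Fekaien: start from *figuserla.
  rule 1 (unconditioned shift): figuserla → figusella
  rule 2 (degemination): figusella → figusela
  rule 3: no change — figusela
  rule 4 (unconditioned shift): figusela → fikusela
  ⇒ Fekaien fikusela
Fekaien 'fikusela' matches the regular reflex exactly, so the pair is cognate.

yes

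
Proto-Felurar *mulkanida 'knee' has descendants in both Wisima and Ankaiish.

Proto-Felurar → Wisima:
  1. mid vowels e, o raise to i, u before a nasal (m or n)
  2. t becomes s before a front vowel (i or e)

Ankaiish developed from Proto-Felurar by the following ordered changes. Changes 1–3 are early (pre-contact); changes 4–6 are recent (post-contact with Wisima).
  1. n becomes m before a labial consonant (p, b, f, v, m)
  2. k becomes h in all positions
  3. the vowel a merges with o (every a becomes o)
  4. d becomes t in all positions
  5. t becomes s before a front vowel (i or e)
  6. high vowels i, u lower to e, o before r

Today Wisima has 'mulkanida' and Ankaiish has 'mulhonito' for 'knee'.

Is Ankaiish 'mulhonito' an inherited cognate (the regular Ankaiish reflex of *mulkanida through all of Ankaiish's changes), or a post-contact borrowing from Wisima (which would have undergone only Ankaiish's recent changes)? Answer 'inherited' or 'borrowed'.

inherited

If inherited, *mulkanida would pass through all of Ankaiish's changes:
Ankaiish: *mulkanida > mulhanida > mulhonido > mulhonito  (by unconditioned shift, vowel merger, unconditioned shift)
If borrowed from Wisima 'mulkanida' after the early changes, it would undergo only the recent ones:
  rule 4 (unconditioned shift): mulkanida → mulkanita
  rule 5 (palatalisation): no change (mulkanita)
  rule 6 (pre-rhotic lowering): no change (mulkanita)
  ⇒ as a loan: mulkanita
Ankaiish 'mulhonito' matches the inherited outcome exactly, so it is an inherited cognate, not a loan.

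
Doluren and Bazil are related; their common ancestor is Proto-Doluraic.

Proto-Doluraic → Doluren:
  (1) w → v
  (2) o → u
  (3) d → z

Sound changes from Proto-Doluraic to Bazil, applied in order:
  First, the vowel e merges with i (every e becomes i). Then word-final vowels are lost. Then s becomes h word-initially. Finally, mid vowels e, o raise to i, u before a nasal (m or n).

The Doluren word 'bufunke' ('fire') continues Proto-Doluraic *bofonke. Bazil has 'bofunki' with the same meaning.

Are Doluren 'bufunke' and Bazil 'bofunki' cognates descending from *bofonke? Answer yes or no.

Derive the expected Bazil reflex of *bofonke:
Bazil: start from *bofonke.
  rule 1 (vowel merger): bofonke → bofonki
  rule 2 (apocope): bofonki → bofonk
  rule 3: no change — bofonk
  rule 4 (pre-nasal raising): bofonk → bofunk
  ⇒ Bazil bofunk
The regular Bazil reflex would be 'bofunk', but the attested form is 'bofunki'. The correspondence is irregular, so they are not cognates (the Bazil form has a different source).

no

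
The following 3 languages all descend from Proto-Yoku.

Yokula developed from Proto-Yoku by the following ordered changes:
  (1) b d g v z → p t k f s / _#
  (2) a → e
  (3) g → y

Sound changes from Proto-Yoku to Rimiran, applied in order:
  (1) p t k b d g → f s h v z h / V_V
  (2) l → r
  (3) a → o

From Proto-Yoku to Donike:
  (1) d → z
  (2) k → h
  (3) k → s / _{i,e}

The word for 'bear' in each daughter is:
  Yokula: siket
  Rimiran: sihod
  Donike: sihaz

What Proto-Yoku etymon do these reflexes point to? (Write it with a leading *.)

Position 5: Yokula has t, Rimiran has d, Donike has z. Rimiran preserves d here (none of its changes turn any other segment into d), so the proto-segment is *d.
Position 3: Yokula has k, Rimiran has h, Donike has h. Taking the neighbouring segments as reconstructed: Yokula k can only go back to *k; Rimiran h could go back to *k or *g or *h; Donike h could go back to *k or *h — the one source consistent with every daughter is *k.
Continuing position by position gives *sikad; check it forward:
Yokula: start from *sikad.
  rule 1 (final devoicing): sikad → sikat
  rule 2 (vowel merger): sikat → siket
  rule 3: no change — siket
  ⇒ Yokula siket
Rimiran: *sikad > sihad > sihod  (by intervocalic lenition, vowel merger)
Donike: *sikad
  sikad → sikaz   [unconditioned shift]
  sikaz → sihaz   [unconditioned shift]
  sihaz (rule 3 does not apply)
  giving Donike sihaz.
*sikad is the unique common source.

*sikad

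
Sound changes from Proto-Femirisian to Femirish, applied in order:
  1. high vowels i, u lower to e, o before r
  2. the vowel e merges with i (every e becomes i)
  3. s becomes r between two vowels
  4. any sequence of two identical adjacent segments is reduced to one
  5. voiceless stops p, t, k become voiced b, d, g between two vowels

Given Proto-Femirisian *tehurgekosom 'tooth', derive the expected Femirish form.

Femirish: *tehurgekosom > tehorgekosom > tihorgikosom > tihorgikorom > tihorgigorom  (by pre-rhotic lowering, vowel merger, rhotacism, intervocalic voicing)

tihorgigorom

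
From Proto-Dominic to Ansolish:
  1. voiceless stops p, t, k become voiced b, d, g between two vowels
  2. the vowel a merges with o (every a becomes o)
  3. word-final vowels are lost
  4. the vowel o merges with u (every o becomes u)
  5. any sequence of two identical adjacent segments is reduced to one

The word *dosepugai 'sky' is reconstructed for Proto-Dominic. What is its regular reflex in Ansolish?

dusebugu

Ansolish: *dosepugai
  dosepugai → dosebugai   [intervocalic voicing]
  dosebugai → dosebugoi   [vowel merger]
  dosebugoi → dosebugo   [apocope]
  dosebugo → dusebugu   [vowel merger]
  dusebugu (rule 5 does not apply)
  giving Ansolish dusebugu.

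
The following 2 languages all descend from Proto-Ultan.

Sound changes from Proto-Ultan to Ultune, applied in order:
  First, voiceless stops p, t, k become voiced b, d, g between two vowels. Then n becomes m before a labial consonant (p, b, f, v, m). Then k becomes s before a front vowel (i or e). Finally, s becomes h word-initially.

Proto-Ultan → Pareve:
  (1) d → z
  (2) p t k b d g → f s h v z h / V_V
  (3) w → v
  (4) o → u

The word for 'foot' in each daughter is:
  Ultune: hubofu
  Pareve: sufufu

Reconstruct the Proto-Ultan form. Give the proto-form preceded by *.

Position 3: Ultune has b, Pareve has f. Taking the neighbouring segments as reconstructed: Ultune b could go back to *p or *b; Pareve f could go back to *p or *f — the one source consistent with every daughter is *p.
Position 4: Ultune has o, Pareve has u. Ultune preserves o here (none of its changes turn any other segment into o), so the proto-segment is *o.
Continuing position by position gives *supofu; check it forward:
Ultune: *supofu
  supofu → subofu   [intervocalic voicing]
  subofu (rule 2 does not apply)
  subofu (rule 3 does not apply)
  subofu → hubofu   [debuccalisation]
  giving Ultune hubofu.
Pareve: *supofu
  supofu (rule 1 does not apply)
  supofu → sufofu   [intervocalic lenition]
  sufofu (rule 3 does not apply)
  sufofu → sufufu   [vowel merger]
  giving Pareve sufufu.
*supofu is the unique common source.

*supofu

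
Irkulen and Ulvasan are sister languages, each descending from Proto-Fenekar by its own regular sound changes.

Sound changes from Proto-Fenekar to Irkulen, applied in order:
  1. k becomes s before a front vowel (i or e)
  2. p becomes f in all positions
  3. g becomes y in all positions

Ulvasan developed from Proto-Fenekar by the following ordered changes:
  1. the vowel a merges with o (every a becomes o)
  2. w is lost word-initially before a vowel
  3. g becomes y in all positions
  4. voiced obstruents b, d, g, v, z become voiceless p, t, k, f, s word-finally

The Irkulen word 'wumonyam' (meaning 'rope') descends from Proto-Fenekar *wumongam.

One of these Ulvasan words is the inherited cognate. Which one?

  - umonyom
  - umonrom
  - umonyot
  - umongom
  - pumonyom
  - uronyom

umonyom

Ulvasan: *wumongam
  wumongam → wumongom   [vowel merger]
  wumongom → umongom   [glide loss]
  umongom → umonyom   [unconditioned shift]
  umonyom (rule 4 does not apply)
  giving Ulvasan umonyom.
Among the options, 'umonyom' alone shows every Ulvasan change applied in order.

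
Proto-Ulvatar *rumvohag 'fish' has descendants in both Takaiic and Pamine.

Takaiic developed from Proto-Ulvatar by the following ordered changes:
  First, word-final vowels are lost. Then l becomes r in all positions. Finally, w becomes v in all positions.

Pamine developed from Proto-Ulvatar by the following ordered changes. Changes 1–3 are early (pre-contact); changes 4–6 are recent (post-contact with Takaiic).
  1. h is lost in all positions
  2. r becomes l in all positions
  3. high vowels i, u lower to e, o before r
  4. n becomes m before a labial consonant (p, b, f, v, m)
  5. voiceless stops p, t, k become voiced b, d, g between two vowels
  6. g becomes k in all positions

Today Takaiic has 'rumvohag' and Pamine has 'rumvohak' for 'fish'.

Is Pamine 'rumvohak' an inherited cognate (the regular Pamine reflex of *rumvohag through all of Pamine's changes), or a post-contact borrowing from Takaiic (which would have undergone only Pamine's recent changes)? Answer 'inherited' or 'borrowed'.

borrowed

If inherited, *rumvohag would pass through all of Pamine's changes:
Pamine: *rumvohag > rumvoag > lumvoag > lumvoak  (by h-loss, unconditioned shift, unconditioned shift)
If borrowed from Takaiic 'rumvohag' after the early changes, it would undergo only the recent ones:
  rule 4 (nasal place assimilation): no change (rumvohag)
  rule 5 (intervocalic voicing): no change (rumvohag)
  rule 6 (unconditioned shift): rumvohag → rumvohak
  ⇒ as a loan: rumvohak
Pamine 'rumvohak' matches the loan outcome 'rumvohak', not the inherited 'lumvoak' — it skipped the early Pamine changes, so it was borrowed from Takaiic.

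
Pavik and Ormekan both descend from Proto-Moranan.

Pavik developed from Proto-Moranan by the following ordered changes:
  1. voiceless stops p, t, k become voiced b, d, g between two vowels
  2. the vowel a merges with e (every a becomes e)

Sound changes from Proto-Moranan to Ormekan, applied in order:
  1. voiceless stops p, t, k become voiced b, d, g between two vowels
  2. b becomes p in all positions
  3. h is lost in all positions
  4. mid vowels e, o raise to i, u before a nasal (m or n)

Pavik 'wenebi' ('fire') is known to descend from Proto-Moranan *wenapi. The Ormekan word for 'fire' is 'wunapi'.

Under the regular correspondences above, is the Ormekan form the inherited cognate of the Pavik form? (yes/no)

no

Derive the expected Ormekan reflex of *wenapi:
Ormekan: *wenapi
  wenapi → wenabi   [intervocalic voicing]
  wenabi → wenapi   [unconditioned shift]
  wenapi (rule 3 does not apply)
  wenapi → winapi   [pre-nasal raising]
  giving Ormekan winapi.
The regular Ormekan reflex would be 'winapi', but the attested form is 'wunapi'. The correspondence is irregular, so they are not cognates (the Ormekan form has a different source).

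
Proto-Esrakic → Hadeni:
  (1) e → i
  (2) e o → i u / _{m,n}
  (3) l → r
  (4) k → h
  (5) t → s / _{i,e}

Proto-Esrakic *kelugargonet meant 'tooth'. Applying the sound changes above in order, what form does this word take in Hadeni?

hirugargunit

Hadeni: *kelugargonet
  kelugargonet → kilugargonit   [vowel merger]
  kilugargonit → kilugargunit   [pre-nasal raising]
  kilugargunit → kirugargunit   [unconditioned shift]
  kirugargunit → hirugargunit   [unconditioned shift]
  hirugargunit (rule 5 does not apply)
  giving Hadeni hirugargunit.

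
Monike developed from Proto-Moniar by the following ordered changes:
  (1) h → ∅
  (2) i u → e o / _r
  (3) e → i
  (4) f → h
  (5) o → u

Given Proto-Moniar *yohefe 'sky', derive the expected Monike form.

Monike: *yohefe
  yohefe → yoefe   [h-loss]
  yoefe (rule 2 does not apply)
  yoefe → yoifi   [vowel merger]
  yoifi → yoihi   [unconditioned shift]
  yoihi → yuihi   [vowel merger]
  giving Monike yuihi.

yuihi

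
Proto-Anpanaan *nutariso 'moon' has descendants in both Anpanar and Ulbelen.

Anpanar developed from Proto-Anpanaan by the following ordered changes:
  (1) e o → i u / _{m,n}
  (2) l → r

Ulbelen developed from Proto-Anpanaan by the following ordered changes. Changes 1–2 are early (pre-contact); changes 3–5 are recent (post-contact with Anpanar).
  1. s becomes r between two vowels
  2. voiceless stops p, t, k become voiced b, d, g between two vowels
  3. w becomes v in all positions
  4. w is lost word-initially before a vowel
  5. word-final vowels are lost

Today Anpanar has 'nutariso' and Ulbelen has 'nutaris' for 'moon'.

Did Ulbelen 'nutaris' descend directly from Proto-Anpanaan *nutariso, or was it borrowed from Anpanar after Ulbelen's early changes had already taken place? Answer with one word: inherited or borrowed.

borrowed

If inherited, *nutariso would pass through all of Ulbelen's changes:
Ulbelen: start from *nutariso.
  rule 1 (rhotacism): nutariso → nutariro
  rule 2 (intervocalic voicing): nutariro → nudariro
  rule 3: no change — nudariro
  rule 4: no change — nudariro
  rule 5 (apocope): nudariro → nudarir
  ⇒ Ulbelen nudarir
If borrowed from Anpanar 'nutariso' after the early changes, it would undergo only the recent ones:
  rule 3 (unconditioned shift): no change (nutariso)
  rule 4 (glide loss): no change (nutariso)
  rule 5 (apocope): nutariso → nutaris
  ⇒ as a loan: nutaris
Ulbelen 'nutaris' matches the loan outcome 'nutaris', not the inherited 'nudarir' — it skipped the early Ulbelen changes, so it was borrowed from Anpanar.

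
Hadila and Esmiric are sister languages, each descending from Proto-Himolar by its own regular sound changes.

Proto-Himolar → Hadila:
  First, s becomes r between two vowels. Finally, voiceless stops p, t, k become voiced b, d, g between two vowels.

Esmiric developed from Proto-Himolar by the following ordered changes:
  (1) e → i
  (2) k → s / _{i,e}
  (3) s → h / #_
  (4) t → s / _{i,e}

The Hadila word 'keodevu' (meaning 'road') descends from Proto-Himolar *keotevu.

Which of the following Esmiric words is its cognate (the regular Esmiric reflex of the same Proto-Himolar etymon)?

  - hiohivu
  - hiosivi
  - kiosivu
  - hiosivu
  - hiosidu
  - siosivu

hiosivu

Esmiric: start from *keotevu.
  rule 1 (vowel merger): keotevu → kiotivu
  rule 2 (palatalisation): kiotivu → siotivu
  rule 3 (debuccalisation): siotivu → hiotivu
  rule 4 (palatalisation): hiotivu → hiosivu
  ⇒ Esmiric hiosivu
Only 'hiosivu' matches the regular Esmiric development of *keotevu.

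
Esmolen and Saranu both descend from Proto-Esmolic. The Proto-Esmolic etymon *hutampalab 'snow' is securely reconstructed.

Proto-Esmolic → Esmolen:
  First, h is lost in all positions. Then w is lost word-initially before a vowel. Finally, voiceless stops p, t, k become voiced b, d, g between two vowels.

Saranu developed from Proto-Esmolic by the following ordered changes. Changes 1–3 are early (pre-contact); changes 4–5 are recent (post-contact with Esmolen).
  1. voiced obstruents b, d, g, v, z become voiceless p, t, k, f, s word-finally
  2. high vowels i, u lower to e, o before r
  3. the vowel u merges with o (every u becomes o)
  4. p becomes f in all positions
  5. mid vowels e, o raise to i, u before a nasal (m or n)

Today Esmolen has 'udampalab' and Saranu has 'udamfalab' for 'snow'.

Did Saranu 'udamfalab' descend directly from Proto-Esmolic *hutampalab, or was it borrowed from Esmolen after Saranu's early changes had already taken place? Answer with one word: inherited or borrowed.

borrowed

If inherited, *hutampalab would pass through all of Saranu's changes:
Saranu: *hutampalab
  hutampalab → hutampalap   [final devoicing]
  hutampalap (rule 2 does not apply)
  hutampalap → hotampalap   [vowel merger]
  hotampalap → hotamfalaf   [unconditioned shift]
  hotamfalaf (rule 5 does not apply)
  giving Saranu hotamfalaf.
If borrowed from Esmolen 'udampalab' after the early changes, it would undergo only the recent ones:
  rule 4 (unconditioned shift): udampalab → udamfalab
  rule 5 (pre-nasal raising): no change (udamfalab)
  ⇒ as a loan: udamfalab
Saranu 'udamfalab' matches the loan outcome 'udamfalab', not the inherited 'hotamfalaf' — it skipped the early Saranu changes, so it was borrowed from Esmolen.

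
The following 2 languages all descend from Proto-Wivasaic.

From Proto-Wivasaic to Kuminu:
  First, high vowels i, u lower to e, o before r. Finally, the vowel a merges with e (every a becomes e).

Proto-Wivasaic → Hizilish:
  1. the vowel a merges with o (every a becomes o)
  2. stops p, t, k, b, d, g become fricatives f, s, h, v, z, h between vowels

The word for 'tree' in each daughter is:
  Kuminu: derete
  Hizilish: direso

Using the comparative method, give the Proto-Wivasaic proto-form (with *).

*direta

Position 6: Kuminu has e, Hizilish has o. Taking the neighbouring segments as reconstructed: Kuminu e could go back to *a or *e; Hizilish o could go back to *a or *o — the one source consistent with every daughter is *a.
Position 2: Kuminu has e, Hizilish has i. Hizilish preserves i here (none of its changes turn any other segment into i), so the proto-segment is *i.
Position 5: Kuminu has t, Hizilish has s. Kuminu preserves t here (none of its changes turn any other segment into t), so the proto-segment is *t.
Verify the candidate proto-form against each daughter:
Kuminu: *direta
  direta → dereta   [pre-rhotic lowering]
  dereta → derete   [vowel merger]
  giving Kuminu derete.
Hizilish: start from *direta.
  rule 1 (vowel merger): direta → direto
  rule 2 (intervocalic lenition): direto → direso
  ⇒ Hizilish direso
No other proto-form is consistent with every reflex, so the reconstruction is *direta.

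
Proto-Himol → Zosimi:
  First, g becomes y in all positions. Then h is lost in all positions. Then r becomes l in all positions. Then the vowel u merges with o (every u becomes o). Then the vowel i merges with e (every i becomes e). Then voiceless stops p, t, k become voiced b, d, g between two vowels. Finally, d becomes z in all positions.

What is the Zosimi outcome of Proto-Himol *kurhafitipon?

Zosimi: *kurhafitipon
  kurhafitipon (rule 1 does not apply)
  kurhafitipon → kurafitipon   [h-loss]
  kurafitipon → kulafitipon   [unconditioned shift]
  kulafitipon → kolafitipon   [vowel merger]
  kolafitipon → kolafetepon   [vowel merger]
  kolafetepon → kolafedebon   [intervocalic voicing]
  kolafedebon → kolafezebon   [unconditioned shift]
  giving Zosimi kolafezebon.

kolafezebon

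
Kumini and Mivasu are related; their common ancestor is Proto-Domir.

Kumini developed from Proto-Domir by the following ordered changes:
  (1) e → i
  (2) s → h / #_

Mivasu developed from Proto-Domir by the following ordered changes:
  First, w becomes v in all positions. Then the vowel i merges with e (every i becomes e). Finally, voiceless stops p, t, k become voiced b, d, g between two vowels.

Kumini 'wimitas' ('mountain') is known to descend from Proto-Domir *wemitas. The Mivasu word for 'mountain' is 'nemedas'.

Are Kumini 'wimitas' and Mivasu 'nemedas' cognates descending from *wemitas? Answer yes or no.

Derive the expected Mivasu reflex of *wemitas:
Mivasu: *wemitas
  wemitas → vemitas   [unconditioned shift]
  vemitas → vemetas   [vowel merger]
  vemetas → vemedas   [intervocalic voicing]
  giving Mivasu vemedas.
The regular Mivasu reflex would be 'vemedas', but the attested form is 'nemedas'. The correspondence is irregular, so they are not cognates (the Mivasu form has a different source).

no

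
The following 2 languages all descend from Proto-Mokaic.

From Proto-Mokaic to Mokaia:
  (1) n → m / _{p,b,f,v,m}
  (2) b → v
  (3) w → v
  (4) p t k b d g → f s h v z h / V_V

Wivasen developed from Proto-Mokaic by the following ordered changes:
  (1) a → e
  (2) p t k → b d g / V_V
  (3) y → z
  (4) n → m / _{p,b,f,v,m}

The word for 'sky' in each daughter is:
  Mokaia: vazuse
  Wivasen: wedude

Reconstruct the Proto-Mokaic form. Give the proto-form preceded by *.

Position 3: Mokaia has z, Wivasen has d. Taking the neighbouring segments as reconstructed: Mokaia z could go back to *d or *z; Wivasen d could go back to *t or *d — the one source consistent with every daughter is *d.
Position 2: Mokaia has a, Wivasen has e. Mokaia preserves a here (none of its changes turn any other segment into a), so the proto-segment is *a.
Position 5: Mokaia has s, Wivasen has d. Taking the neighbouring segments as reconstructed: Mokaia s could go back to *t or *s; Wivasen d could go back to *t or *d — the one source consistent with every daughter is *t.
This points to *wadute. Verify forward in each daughter:
Mokaia: *wadute
  wadute (rule 1 does not apply)
  wadute (rule 2 does not apply)
  wadute → vadute   [unconditioned shift]
  vadute → vazuse   [intervocalic lenition]
  giving Mokaia vazuse.
Wivasen: start from *wadute.
  rule 1 (vowel merger): wadute → wedute
  rule 2 (intervocalic voicing): wedute → wedude
  rule 3: no change — wedude
  rule 4: no change — wedude
  ⇒ Wivasen wedude
Only *wadute yields all of Mokaia vazuse, Wivasen wedude.

*wadute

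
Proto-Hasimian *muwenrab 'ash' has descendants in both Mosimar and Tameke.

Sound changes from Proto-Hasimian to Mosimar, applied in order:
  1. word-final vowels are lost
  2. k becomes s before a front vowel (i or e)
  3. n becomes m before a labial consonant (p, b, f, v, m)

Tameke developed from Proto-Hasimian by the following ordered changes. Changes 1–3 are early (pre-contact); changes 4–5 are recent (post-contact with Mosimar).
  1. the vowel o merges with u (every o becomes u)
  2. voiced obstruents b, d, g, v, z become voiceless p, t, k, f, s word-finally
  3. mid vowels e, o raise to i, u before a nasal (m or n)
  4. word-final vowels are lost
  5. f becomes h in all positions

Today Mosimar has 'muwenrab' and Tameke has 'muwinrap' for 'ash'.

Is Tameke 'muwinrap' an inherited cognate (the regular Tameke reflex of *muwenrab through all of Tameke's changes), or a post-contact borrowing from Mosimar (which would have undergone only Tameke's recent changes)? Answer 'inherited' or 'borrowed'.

inherited

If inherited, *muwenrab would pass through all of Tameke's changes:
Tameke: *muwenrab > muwenrap > muwinrap  (by final devoicing, pre-nasal raising)
If borrowed from Mosimar 'muwenrab' after the early changes, it would undergo only the recent ones:
  rule 4 (apocope): no change (muwenrab)
  rule 5 (unconditioned shift): no change (muwenrab)
  ⇒ as a loan: muwenrab
Tameke 'muwinrap' matches the inherited outcome exactly, so it is an inherited cognate, not a loan.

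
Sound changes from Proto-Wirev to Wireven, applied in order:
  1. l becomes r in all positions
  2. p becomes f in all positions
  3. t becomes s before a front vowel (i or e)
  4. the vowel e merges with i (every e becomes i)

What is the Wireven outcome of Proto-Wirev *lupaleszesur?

Wireven: *lupaleszesur > rupareszesur > rufareszesur > rufariszisur  (by unconditioned shift, unconditioned shift, vowel merger)

rufariszisur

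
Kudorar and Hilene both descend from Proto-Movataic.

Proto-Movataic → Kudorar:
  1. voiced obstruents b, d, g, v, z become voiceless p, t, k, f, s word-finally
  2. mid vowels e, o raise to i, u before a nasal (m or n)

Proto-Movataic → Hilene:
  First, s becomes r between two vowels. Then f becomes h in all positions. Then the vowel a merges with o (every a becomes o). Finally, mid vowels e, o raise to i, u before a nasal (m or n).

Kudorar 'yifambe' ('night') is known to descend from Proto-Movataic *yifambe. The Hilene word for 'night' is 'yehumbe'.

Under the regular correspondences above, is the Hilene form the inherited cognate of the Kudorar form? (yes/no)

no

Derive the expected Hilene reflex of *yifambe:
Hilene: start from *yifambe.
  rule 1: no change — yifambe
  rule 2 (unconditioned shift): yifambe → yihambe
  rule 3 (vowel merger): yihambe → yihombe
  rule 4 (pre-nasal raising): yihombe → yihumbe
  ⇒ Hilene yihumbe
The regular Hilene reflex would be 'yihumbe', but the attested form is 'yehumbe'. The correspondence is irregular, so they are not cognates (the Hilene form has a different source).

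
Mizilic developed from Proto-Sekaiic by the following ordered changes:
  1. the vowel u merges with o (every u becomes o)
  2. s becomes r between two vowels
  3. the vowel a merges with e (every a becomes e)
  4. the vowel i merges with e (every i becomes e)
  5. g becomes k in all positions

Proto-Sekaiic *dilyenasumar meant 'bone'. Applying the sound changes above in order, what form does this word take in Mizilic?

Mizilic: *dilyenasumar
  dilyenasumar → dilyenasomar   [vowel merger]
  dilyenasomar → dilyenaromar   [rhotacism]
  dilyenaromar → dilyeneromer   [vowel merger]
  dilyeneromer → delyeneromer   [vowel merger]
  delyeneromer (rule 5 does not apply)
  giving Mizilic delyeneromer.

delyeneromer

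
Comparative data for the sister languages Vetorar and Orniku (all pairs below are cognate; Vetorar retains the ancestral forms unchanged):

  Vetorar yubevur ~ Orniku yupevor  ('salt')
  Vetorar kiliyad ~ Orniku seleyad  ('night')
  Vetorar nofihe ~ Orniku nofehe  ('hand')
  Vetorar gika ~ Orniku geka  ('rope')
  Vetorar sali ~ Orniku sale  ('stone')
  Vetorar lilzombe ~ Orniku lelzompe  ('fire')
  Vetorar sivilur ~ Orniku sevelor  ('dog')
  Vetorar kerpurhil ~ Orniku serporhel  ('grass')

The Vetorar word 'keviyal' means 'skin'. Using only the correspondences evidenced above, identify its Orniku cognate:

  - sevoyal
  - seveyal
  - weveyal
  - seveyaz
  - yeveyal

kerpurhil ~ serporhel — Vetorar k corresponds to Orniku s word-initially before a front vowel.
kiliyad ~ seleyad, nofihe ~ nofehe — Vetorar i corresponds to Orniku e after a consonant, before a consonant other than r, m, n, p, b, f, v.
Applying these to Vetorar 'keviyal':
  keviyal → seviyal   (k→s word-initially before a front vowel)
  seviyal → seveyal   (i→e after a consonant, before a consonant other than r, m, n, p, b, f, v)
So the Orniku cognate is 'seveyal'.

seveyal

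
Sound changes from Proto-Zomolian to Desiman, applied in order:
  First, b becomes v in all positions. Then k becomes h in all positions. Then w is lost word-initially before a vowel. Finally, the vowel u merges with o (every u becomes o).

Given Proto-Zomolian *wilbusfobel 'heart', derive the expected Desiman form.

Desiman: start from *wilbusfobel.
  rule 1 (unconditioned shift): wilbusfobel → wilvusfovel
  rule 2: no change — wilvusfovel
  rule 3 (glide loss): wilvusfovel → ilvusfovel
  rule 4 (vowel merger): ilvusfovel → ilvosfovel
  ⇒ Desiman ilvosfovel

ilvosfovel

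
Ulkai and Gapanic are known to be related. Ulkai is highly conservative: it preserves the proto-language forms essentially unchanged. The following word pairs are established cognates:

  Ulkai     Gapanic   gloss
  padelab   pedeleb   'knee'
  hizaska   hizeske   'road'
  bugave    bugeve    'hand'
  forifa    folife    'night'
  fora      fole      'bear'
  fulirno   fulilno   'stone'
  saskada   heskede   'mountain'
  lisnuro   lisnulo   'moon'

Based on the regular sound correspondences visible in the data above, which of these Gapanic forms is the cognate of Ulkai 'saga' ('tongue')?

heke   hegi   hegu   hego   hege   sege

saskada ~ heskede — Ulkai s corresponds to Gapanic h word-initially before a back vowel.
padelab ~ pedeleb, hizaska ~ hizeske — Ulkai a corresponds to Gapanic e after a consonant, before a consonant other than r, m, n, p, b, f, v.
hizaska ~ hizeske, forifa ~ folife — Ulkai a corresponds to Gapanic e word-finally.
Applying these to Ulkai 'saga':
  saga → haga   (s→h word-initially before a back vowel)
  haga → hega   (a→e after a consonant, before a consonant other than r, m, n, p, b, f, v)
  hega → hege   (a→e word-finally)
So the Gapanic cognate is 'hege'.

hege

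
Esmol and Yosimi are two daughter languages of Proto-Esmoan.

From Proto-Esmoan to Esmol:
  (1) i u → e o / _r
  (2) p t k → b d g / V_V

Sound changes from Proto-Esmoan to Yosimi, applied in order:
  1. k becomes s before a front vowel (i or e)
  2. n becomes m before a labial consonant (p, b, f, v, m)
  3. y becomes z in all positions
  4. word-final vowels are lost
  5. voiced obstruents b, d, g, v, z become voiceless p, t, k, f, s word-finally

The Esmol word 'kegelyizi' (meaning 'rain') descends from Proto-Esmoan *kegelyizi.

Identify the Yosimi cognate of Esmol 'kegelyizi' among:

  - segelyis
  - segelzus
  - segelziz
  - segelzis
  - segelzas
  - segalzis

Yosimi: start from *kegelyizi.
  rule 1 (palatalisation): kegelyizi → segelyizi
  rule 2: no change — segelyizi
  rule 3 (unconditioned shift): segelyizi → segelzizi
  rule 4 (apocope): segelzizi → segelziz
  rule 5 (final devoicing): segelziz → segelzis
  ⇒ Yosimi segelzis
Only 'segelzis' matches the regular Yosimi development of *kegelyizi.

segelzis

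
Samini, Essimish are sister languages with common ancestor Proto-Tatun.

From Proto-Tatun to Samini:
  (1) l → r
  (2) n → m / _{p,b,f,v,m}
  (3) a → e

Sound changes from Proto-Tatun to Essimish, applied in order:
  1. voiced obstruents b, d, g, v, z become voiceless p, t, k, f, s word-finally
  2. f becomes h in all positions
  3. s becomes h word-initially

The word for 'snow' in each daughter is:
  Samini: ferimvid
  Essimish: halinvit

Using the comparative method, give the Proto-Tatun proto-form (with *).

*falinvid

Position 8: Samini has d, Essimish has t. Samini preserves d here (none of its changes turn any other segment into d), so the proto-segment is *d.
Position 1: Samini has f, Essimish has h. Samini preserves f here (none of its changes turn any other segment into f), so the proto-segment is *f.
Position 2: Samini has e, Essimish has a. Essimish preserves a here (none of its changes turn any other segment into a), so the proto-segment is *a.
Continuing position by position gives *falinvid; check it forward:
Samini: *falinvid > farinvid > farimvid > ferimvid  (by unconditioned shift, nasal place assimilation, vowel merger)
Essimish: start from *falinvid.
  rule 1 (final devoicing): falinvid → falinvit
  rule 2 (unconditioned shift): falinvit → halinvit
  rule 3: no change — halinvit
  ⇒ Essimish halinvit
*falinvid is the unique common source.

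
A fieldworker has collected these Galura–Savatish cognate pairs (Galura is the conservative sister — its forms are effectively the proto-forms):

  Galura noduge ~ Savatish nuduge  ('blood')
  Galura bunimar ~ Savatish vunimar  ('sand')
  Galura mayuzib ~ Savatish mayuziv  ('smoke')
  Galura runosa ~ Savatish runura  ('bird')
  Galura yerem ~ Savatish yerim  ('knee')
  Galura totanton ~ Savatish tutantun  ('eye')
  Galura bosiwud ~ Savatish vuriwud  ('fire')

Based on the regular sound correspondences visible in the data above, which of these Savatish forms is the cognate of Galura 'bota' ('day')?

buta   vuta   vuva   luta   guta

bosiwud ~ vuriwud — Galura b corresponds to Savatish v word-initially before a back vowel.
noduge ~ nuduge, runosa ~ runura — Galura o corresponds to Savatish u after a consonant, before a consonant other than r, m, n, p, b, f, v.
Applying these to Galura 'bota':
  bota → vota   (b→v word-initially before a back vowel)
  vota → vuta   (o→u after a consonant, before a consonant other than r, m, n, p, b, f, v)
So the Savatish cognate is 'vuta'.

vuta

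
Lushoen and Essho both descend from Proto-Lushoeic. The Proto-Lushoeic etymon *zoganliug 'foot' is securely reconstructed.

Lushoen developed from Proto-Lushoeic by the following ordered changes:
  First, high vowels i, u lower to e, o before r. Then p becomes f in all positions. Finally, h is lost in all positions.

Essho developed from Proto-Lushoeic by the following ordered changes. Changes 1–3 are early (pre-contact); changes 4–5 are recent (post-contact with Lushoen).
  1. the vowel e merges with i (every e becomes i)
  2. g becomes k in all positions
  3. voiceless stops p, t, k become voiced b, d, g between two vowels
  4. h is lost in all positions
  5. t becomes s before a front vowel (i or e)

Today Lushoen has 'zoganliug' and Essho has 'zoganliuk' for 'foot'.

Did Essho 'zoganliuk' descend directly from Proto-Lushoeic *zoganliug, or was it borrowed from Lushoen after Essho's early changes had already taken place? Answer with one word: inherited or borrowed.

inherited

If inherited, *zoganliug would pass through all of Essho's changes:
Essho: *zoganliug
  zoganliug (rule 1 does not apply)
  zoganliug → zokanliuk   [unconditioned shift]
  zokanliuk → zoganliuk   [intervocalic voicing]
  zoganliuk (rule 4 does not apply)
  zoganliuk (rule 5 does not apply)
  giving Essho zoganliuk.
If borrowed from Lushoen 'zoganliug' after the early changes, it would undergo only the recent ones:
  rule 4 (h-loss): no change (zoganliug)
  rule 5 (palatalisation): no change (zoganliug)
  ⇒ as a loan: zoganliug
Essho 'zoganliuk' matches the inherited outcome exactly, so it is an inherited cognate, not a loan.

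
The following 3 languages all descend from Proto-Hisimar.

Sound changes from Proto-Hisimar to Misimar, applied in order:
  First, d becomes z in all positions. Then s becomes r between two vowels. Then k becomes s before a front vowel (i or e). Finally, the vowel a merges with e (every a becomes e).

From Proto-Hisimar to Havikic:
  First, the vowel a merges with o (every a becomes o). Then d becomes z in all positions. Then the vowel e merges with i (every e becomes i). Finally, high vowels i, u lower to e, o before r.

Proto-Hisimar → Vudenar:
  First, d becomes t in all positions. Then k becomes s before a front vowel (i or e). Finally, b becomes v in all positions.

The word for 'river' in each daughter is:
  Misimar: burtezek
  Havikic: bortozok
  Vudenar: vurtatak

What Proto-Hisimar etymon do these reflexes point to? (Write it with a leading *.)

*burtadak

Position 2: Misimar has u, Havikic has o, Vudenar has u. Misimar preserves u here (none of its changes turn any other segment into u), so the proto-segment is *u.
Position 7: Misimar has e, Havikic has o, Vudenar has a. Vudenar preserves a here (none of its changes turn any other segment into a), so the proto-segment is *a.
Position 6: Misimar has z, Havikic has z, Vudenar has t. Taking the neighbouring segments as reconstructed: Misimar z could go back to *d or *z; Havikic z could go back to *d or *z; Vudenar t could go back to *t or *d — the one source consistent with every daughter is *d.
Continuing position by position gives *burtadak; check it forward:
Misimar: *burtadak
  burtadak → burtazak   [unconditioned shift]
  burtazak (rule 2 does not apply)
  burtazak (rule 3 does not apply)
  burtazak → burtezek   [vowel merger]
  giving Misimar burtezek.
Havikic: start from *burtadak.
  rule 1 (vowel merger): burtadak → burtodok
  rule 2 (unconditioned shift): burtodok → burtozok
  rule 3: no change — burtozok
  rule 4 (pre-rhotic lowering): burtozok → bortozok
  ⇒ Havikic bortozok
Vudenar: start from *burtadak.
  rule 1 (unconditioned shift): burtadak → burtatak
  rule 2: no change — burtatak
  rule 3 (unconditioned shift): burtatak → vurtatak
  ⇒ Vudenar vurtatak
No other proto-form is consistent with every reflex, so the reconstruction is *burtadak.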